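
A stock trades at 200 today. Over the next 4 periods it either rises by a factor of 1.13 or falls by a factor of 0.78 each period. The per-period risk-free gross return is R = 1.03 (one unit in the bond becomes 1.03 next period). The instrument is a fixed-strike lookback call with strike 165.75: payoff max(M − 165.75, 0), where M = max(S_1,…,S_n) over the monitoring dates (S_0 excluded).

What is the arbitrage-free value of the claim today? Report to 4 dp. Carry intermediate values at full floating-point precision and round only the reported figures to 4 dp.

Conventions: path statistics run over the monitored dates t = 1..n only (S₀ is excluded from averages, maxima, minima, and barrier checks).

Risk-neutral up-probability p* = (R−d)/(u−d) = (1.03−0.78)/(1.13−0.78) = 0.7143; the claim prices as the p*-weighted sum of path payoffs discounted by R^4.
Enumerate all 2^4 = 16 price paths (U = up ×1.13, D = down ×0.78); each path with k up-moves has probability p*^k·(1−p*)^(4−k).
DDDD: M=156.0000, payoff=0.0000, prob=0.006664
UDDD: M=226.0000, payoff=60.2500, prob=0.016660
DUDD: M=176.2800, payoff=10.5300, prob=0.016660
UUDD: M=255.3800, payoff=89.6300, prob=0.041649
DDUD: M=156.0000, payoff=0.0000, prob=0.016660
UDUD: M=226.0000, payoff=60.2500, prob=0.041649
DUUD: M=199.1964, payoff=33.4464, prob=0.041649
UUUD: M=288.5794, payoff=122.8294, prob=0.104123
DDDU: M=156.0000, payoff=0.0000, prob=0.016660
UDDU: M=226.0000, payoff=60.2500, prob=0.041649
DUDU: M=176.2800, payoff=10.5300, prob=0.041649
UUDU: M=255.3800, payoff=89.6300, prob=0.104123
DDUU: M=156.0000, payoff=0.0000, prob=0.041649
UDUU: M=226.0000, payoff=60.2500, prob=0.104123
DUUU: M=225.0919, payoff=59.3419, prob=0.104123
UUUU: M=326.0947, payoff=160.3447, prob=0.260308
Price = Σ prob·payoff / R^4 = 88.075853 / 1.125509 = 78.2543

price = 78.2543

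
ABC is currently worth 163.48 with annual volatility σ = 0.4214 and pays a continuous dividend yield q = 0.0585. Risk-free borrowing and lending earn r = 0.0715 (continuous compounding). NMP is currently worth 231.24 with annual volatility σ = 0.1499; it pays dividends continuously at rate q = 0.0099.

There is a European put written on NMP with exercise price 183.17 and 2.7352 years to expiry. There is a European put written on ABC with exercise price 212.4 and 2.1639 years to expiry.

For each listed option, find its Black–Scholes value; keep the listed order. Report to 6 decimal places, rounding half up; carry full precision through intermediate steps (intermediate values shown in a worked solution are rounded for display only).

price(NMP put K=183.17) = 1.006986
price(ABC put K=212.4) = 61.311102

[NMP put K=183.17]
σ√T = 0.1499·√2.7352 = 0.247911
d₁ = (ln(S/K) + (r−q+σ²/2)T) / (σ√T) = (ln(231.24/183.17) + (0.0715−0.0099+0.1499²/2)·2.7352) / 0.247911 = (0.233041 + 0.199218) / 0.247911 = 1.743607
d₂ = d₁ − σ√T = 1.743607 − 0.247911 = 1.495696
e^{−rT} = 0.822368
e^{−qT} = 0.973285
N(−d₁) = 0.040614,  N(−d₂) = 0.067366
price = K·e^{−rT}·N(−d₂) − S·e^{−qT}·N(−d₁) = 10.147627 − 9.140642 = 1.006986
[ABC put K=212.4]
σ√T = 0.4214·√2.1639 = 0.619888
d₁ = (ln(S/K) + (r−q+σ²/2)T) / (σ√T) = (ln(163.48/212.4) + (0.0715−0.0585+0.4214²/2)·2.1639) / 0.619888 = (-0.261781 + 0.220261) / 0.619888 = -0.066979
d₂ = d₁ − σ√T = -0.066979 − 0.619888 = -0.686867
e^{−rT} = 0.856656
e^{−qT} = 0.881096
N(−d₁) = 0.526701,  N(−d₂) = 0.753917
price = K·e^{−rT}·N(−d₂) − S·e^{−qT}·N(−d₁) = 137.177953 − 75.866851 = 61.311102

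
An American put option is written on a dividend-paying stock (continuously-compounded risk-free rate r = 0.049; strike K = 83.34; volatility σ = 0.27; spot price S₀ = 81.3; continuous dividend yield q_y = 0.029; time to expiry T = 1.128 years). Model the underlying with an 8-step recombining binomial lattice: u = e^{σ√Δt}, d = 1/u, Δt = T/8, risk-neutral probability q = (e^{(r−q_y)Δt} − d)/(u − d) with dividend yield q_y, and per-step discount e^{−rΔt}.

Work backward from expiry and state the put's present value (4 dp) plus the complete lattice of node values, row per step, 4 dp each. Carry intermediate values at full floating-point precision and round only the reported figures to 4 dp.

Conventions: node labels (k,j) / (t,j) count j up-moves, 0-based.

Δt=0.14100, u=1.10670, d=0.90359, q=0.48858, disc=e^(-rΔt)=0.99311
k=8 terminal: V=max(K-S,0) → 47.2121 39.0908 29.1440 16.9613 2.0400 0.0000 0.0000 0.0000 0.0000
k=7: j=0 S=39.9829 intr=43.3571 cont=42.9465 V=43.3571[EX]; j=1 S=48.9707 intr=34.3693 cont=33.9954 V=34.3693[EX]; j=2 S=59.9788 intr=23.3612 cont=23.0321 V=23.3612[EX]; j=3 S=73.4615 intr=9.8785 cont=9.6045 V=9.8785[EX]; j=4 S=89.9749 intr=0.0000 cont=1.0361 V=1.0361[hold]; j=5 S=110.2004 intr=0.0000 cont=0.0000 V=0.0000[hold]; j=6 S=134.9724 intr=0.0000 cont=0.0000 V=0.0000[hold]; j=7 S=165.3130 intr=0.0000 cont=0.0000 V=0.0000[hold]
k=6: j=0 S=44.2492 intr=39.0908 cont=38.6976 V=39.0908[EX]; j=1 S=54.1960 intr=29.1440 cont=28.7914 V=29.1440[EX]; j=2 S=66.3787 intr=16.9613 cont=16.6584 V=16.9613[EX]; j=3 S=81.3000 intr=2.0400 cont=5.5200 V=5.5200[hold]; j=4 S=99.5755 intr=0.0000 cont=0.5262 V=0.5262[hold]; j=5 S=121.9591 intr=0.0000 cont=0.0000 V=0.0000[hold]; j=6 S=149.3743 intr=0.0000 cont=0.0000 V=0.0000[hold]
k=5: j=0 S=48.9707 intr=34.3693 cont=33.9954 V=34.3693[EX]; j=1 S=59.9788 intr=23.3612 cont=23.0321 V=23.3612[EX]; j=2 S=73.4615 intr=9.8785 cont=11.2931 V=11.2931[hold]; j=3 S=89.9749 intr=0.0000 cont=3.0590 V=3.0590[hold]; j=4 S=110.2004 intr=0.0000 cont=0.2673 V=0.2673[hold]; j=5 S=134.9724 intr=0.0000 cont=0.0000 V=0.0000[hold]
k=4: j=0 S=54.1960 intr=29.1440 cont=28.7914 V=29.1440[EX]; j=1 S=66.3787 intr=16.9613 cont=17.3447 V=17.3447[hold]; j=2 S=81.3000 intr=2.0400 cont=7.2200 V=7.2200[hold]; j=3 S=99.5755 intr=0.0000 cont=1.6833 V=1.6833[hold]; j=4 S=121.9591 intr=0.0000 cont=0.1358 V=0.1358[hold]
k=3: j=0 S=59.9788 intr=23.3612 cont=23.2182 V=23.3612[EX]; j=1 S=73.4615 intr=9.8785 cont=12.3126 V=12.3126[hold]; j=2 S=89.9749 intr=0.0000 cont=4.4838 V=4.4838[hold]; j=3 S=110.2004 intr=0.0000 cont=0.9208 V=0.9208[hold]
k=2: j=0 S=66.3787 intr=16.9613 cont=17.8394 V=17.8394[hold]; j=1 S=81.3000 intr=2.0400 cont=8.4292 V=8.4292[hold]; j=2 S=99.5755 intr=0.0000 cont=2.7241 V=2.7241[hold]
k=1: j=0 S=73.4615 intr=9.8785 cont=13.1506 V=13.1506[hold]; j=1 S=89.9749 intr=0.0000 cont=5.6030 V=5.6030[hold]
k=0: j=0 S=81.3000 intr=2.0400 cont=9.3978 V=9.3978[hold]

price = 9.3978
tree:
9.3978
13.1506 5.6030
17.8394 8.4292 2.7241
23.3612 12.3126 4.4838 0.9208
29.1440 17.3447 7.2200 1.6833 0.1358
34.3693 23.3612 11.2931 3.0590 0.2673 0.0000
39.0908 29.1440 16.9613 5.5200 0.5262 0.0000 0.0000
43.3571 34.3693 23.3612 9.8785 1.0361 0.0000 0.0000 0.0000
47.2121 39.0908 29.1440 16.9613 2.0400 0.0000 0.0000 0.0000 0.0000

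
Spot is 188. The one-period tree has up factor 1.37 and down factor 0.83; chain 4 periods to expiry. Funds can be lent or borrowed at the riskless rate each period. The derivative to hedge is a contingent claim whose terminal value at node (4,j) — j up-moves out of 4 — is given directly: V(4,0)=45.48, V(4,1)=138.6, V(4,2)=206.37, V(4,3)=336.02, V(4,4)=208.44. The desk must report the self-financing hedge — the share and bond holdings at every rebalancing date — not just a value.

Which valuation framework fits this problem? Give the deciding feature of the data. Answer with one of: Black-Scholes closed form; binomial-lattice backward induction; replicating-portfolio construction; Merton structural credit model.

framework: replicating-portfolio construction

Key observation: a price alone would not answer the question — the per-node share/bond construction on the spot-188, 1.37/0.83 tree is required, and only the replicating-portfolio method yields it.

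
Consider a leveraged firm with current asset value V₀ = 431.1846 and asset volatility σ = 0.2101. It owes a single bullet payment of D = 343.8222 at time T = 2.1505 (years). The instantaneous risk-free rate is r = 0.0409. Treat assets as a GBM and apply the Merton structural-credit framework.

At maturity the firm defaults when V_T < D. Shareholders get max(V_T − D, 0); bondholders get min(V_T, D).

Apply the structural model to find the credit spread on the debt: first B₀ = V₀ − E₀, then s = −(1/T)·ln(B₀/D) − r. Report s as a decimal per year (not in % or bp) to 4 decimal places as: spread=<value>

spread=0.0135

Work the structural quantities from V₀ = 431.1846 against face 343.8222:
d₁ = [ln(V₀/D) + (r + σ²/2)T] / (σ√T)
   = [ln(431.1846/343.8222) + (0.0409 + 0.5·0.2101²)·2.1505] / (0.2101·√2.1505)
   = [0.226412 + 0.135419] / 0.308103 = 1.174383
d₂ = d₁ − σ√T = 1.174383 − 0.308103 = 0.866280
N(d₁) = 0.879879,  N(d₂) = 0.806832,  e^(−rT) = 0.915802
E₀ = V₀·N(d₁) − D·e^(−rT)·N(d₂)
   = 431.1846·0.879879 − 343.8222·0.915802·0.806832 = 125.340871
B₀ = V₀ − E₀ = 431.1846 − 125.340871 = 305.843729
spread = −(1/T)·ln(B₀/D) − r = −(1/2.1505)·ln(305.843729/343.8222) − 0.0409 = 0.01352938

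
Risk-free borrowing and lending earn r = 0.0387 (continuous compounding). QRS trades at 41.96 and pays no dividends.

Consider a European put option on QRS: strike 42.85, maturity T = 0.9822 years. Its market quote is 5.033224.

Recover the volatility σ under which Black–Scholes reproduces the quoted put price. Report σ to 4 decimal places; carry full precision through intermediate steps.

At σ = 0.3285 the Black–Scholes value reproduces the quote:
σ√T = 0.3285·√0.9822 = 0.325563
d₁ = (ln(S/K) + (r+σ²/2)T) / (σ√T) = (ln(41.96/42.85) + (0.0387+0.3285²/2)·0.9822) / 0.325563 = (-0.020989 + 0.091007) / 0.325563 = 0.215067
d₂ = d₁ − σ√T = 0.215067 − 0.325563 = -0.110496
e^{−rT} = 0.962702
N(−d₁) = 0.414857,  N(−d₂) = 0.543992
V = K·e^{−rT}·N(−d₂) − S·N(−d₁) = 22.440643 − 17.407418 = 5.033224 (the quoted price), and the Black–Scholes price is strictly increasing in σ, so σ is unique

sigma = 0.3285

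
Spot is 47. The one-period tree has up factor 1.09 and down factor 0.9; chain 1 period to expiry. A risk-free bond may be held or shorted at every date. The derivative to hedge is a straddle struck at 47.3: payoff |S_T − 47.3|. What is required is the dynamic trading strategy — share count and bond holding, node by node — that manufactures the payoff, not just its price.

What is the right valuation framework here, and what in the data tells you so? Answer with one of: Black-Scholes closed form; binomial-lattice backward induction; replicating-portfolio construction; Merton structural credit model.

framework: replicating-portfolio construction

Key observation: the deliverable is the dynamic trading strategy on the 1-step tree (spot 47, moves 1.09 and 0.9), so the valuation must go through the node-by-node replicating-portfolio solve.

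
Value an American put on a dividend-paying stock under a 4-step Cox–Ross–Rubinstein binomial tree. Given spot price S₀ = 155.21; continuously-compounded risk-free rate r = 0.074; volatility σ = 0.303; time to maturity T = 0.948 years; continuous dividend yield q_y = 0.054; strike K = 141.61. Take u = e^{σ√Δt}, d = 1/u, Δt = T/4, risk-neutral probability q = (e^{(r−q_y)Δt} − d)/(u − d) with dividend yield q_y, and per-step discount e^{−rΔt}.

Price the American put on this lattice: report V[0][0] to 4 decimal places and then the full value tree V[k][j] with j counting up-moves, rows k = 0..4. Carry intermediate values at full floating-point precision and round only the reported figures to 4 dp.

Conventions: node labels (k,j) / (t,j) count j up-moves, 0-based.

price = 10.5459
tree:
10.5459
17.3967 3.4909
27.7192 6.8220 0.0000
41.9012 13.3317 0.0000 0.0000
55.5758 26.0532 0.0000 0.0000 0.0000

params: Δt=0.23700 u=1.15894 d=0.86286 q=0.47924 e^(-rΔt)=0.98261
t_4 payoffs: 55.5758 26.0532 0.0000 0.0000 0.0000
k=3: node(3,0) S=99.7088 payoff=41.9012 vs cont=40.7073 → 41.9012 [stop]  node(3,1) S=133.9238 payoff=7.6862 vs cont=13.3317 → 13.3317 [wait]  node(3,2) S=179.8795 payoff=0.0000 vs cont=0.0000 → 0.0000 [wait]  node(3,3) S=241.6050 payoff=0.0000 vs cont=0.0000 → 0.0000 [wait]
k=2: node(2,0) S=115.5568 payoff=26.0532 vs cont=27.7192 → 27.7192 [wait]  node(2,1) S=155.2100 payoff=0.0000 vs cont=6.8220 → 6.8220 [wait]  node(2,2) S=208.4702 payoff=0.0000 vs cont=0.0000 → 0.0000 [wait]
k=1: node(1,0) S=133.9238 payoff=7.6862 vs cont=17.3967 → 17.3967 [wait]  node(1,1) S=179.8795 payoff=0.0000 vs cont=3.4909 → 3.4909 [wait]
k=0: node(0,0) S=155.2100 payoff=0.0000 vs cont=10.5459 → 10.5459 [wait]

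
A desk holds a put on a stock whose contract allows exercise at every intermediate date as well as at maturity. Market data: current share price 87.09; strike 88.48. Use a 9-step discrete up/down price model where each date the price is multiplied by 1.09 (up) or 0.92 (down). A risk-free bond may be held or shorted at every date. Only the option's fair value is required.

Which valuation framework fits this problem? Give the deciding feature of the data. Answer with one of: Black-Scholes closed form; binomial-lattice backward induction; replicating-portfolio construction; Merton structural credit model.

framework: binomial-lattice backward induction

Key observation: an American put (K = 88.48, S₀ = 87.09) on a 9-date tree has no closed form — the optimal stopping decision is embedded and must be resolved recursively from expiry.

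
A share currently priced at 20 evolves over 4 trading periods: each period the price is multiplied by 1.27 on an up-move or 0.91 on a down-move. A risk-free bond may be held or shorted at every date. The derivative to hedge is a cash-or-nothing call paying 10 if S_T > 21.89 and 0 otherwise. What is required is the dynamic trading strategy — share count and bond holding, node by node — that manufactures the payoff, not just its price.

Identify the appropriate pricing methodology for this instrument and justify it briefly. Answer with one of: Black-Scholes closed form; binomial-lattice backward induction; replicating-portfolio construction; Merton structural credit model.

Key observation: what is demanded is not a single number but the (Δ, B) position at each node of the 1.27/0.91 tree starting at 20; constructing those positions is the replicating-portfolio method.

framework: replicating-portfolio construction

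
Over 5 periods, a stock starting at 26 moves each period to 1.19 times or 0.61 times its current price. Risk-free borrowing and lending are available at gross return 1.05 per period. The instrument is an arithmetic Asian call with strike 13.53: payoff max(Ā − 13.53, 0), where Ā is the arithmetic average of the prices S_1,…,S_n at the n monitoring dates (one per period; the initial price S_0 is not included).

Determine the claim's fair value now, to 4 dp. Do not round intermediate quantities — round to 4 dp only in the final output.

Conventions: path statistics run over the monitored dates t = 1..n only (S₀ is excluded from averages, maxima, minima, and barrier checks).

Set p* = 0.7586 (from d < R < u); the path-dependent value is the discounted p*-expectation over all price paths.
Enumerate all 2^5 = 32 price paths (U = up ×1.19, D = down ×0.61); each path with k up-moves has probability p*^k·(1−p*)^(5−k).
DDDDD: Ā=7.4464, payoff=0.0000, prob=0.000819
UDDDD: Ā=14.5266, payoff=0.9966, prob=0.002575
DUDDD: Ā=11.5106, payoff=0.0000, prob=0.002575
UUDDD: Ā=22.4551, payoff=8.9251, prob=0.008094
DDUDD: Ā=9.6708, payoff=0.0000, prob=0.002575
UDUDD: Ā=18.8660, payoff=5.3360, prob=0.008094
DUUDD: Ā=15.8500, payoff=2.3200, prob=0.008094
UUUDD: Ā=30.9205, payoff=17.3905, prob=0.025437
DDDUD: Ā=8.5486, payoff=0.0000, prob=0.002575
UDDUD: Ā=16.6767, payoff=3.1467, prob=0.008094
DUDUD: Ā=13.6607, payoff=0.1307, prob=0.008094
UUDUD: Ā=26.6496, payoff=13.1196, prob=0.025437
DDUUD: Ā=11.8209, payoff=0.0000, prob=0.008094
UDUUD: Ā=23.0605, payoff=9.5305, prob=0.025437
DUUUD: Ā=20.0445, payoff=6.5145, prob=0.025437
UUUUD: Ā=39.1032, payoff=25.5732, prob=0.079946
DDDDU: Ā=7.8640, payoff=0.0000, prob=0.002575
UDDDU: Ā=15.3412, payoff=1.8112, prob=0.008094
DUDDU: Ā=12.3252, payoff=0.0000, prob=0.008094
UUDDU: Ā=24.0443, payoff=10.5143, prob=0.025437
DDUDU: Ā=10.4855, payoff=0.0000, prob=0.008094
UDUDU: Ā=20.4552, payoff=6.9252, prob=0.025437
DUUDU: Ā=17.4392, payoff=3.9092, prob=0.025437
UUUDU: Ā=34.0208, payoff=20.4908, prob=0.079946
DDDUU: Ā=9.3632, payoff=0.0000, prob=0.008094
UDDUU: Ā=18.2659, payoff=4.7359, prob=0.025437
DUDUU: Ā=15.2499, payoff=1.7199, prob=0.025437
UUDUU: Ā=29.7498, payoff=16.2198, prob=0.079946
DDUUU: Ā=13.4102, payoff=0.0000, prob=0.025437
UDUUU: Ā=26.1608, payoff=12.6308, prob=0.079946
DUUUU: Ā=23.1448, payoff=9.6148, prob=0.079946
UUUUU: Ā=45.1513, payoff=31.6213, prob=0.251260
Price = Σ prob·payoff / R^5 = 16.772490 / 1.276282 = 13.1417

price = 13.1417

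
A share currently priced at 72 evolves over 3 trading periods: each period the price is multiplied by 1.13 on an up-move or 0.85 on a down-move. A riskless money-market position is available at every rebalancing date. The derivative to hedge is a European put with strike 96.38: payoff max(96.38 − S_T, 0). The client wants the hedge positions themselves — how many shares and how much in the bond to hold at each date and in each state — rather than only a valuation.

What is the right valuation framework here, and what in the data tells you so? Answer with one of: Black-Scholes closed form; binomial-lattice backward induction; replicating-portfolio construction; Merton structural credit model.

Key observation: a price alone would not answer the question — the per-node share/bond construction on the spot-72, 1.13/0.85 tree is required, and only the replicating-portfolio method yields it.

framework: replicating-portfolio construction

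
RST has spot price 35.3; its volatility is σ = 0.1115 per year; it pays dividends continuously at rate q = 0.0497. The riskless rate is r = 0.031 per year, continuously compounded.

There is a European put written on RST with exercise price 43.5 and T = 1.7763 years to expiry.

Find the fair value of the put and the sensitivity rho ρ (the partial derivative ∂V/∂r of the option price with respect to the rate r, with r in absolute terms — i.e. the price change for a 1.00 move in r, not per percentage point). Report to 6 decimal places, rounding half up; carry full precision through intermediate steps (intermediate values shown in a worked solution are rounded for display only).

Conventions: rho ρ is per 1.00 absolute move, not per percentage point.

σ√T = 0.1115·√1.7763 = 0.148605
d₁ = (ln(S/K) + (r−q+σ²/2)T) / (σ√T) = (ln(35.3/43.5) + (0.031−0.0497+0.1115²/2)·1.7763) / 0.148605 = (-0.208878 − 0.022175) / 0.148605 = -1.554815
d₂ = d₁ − σ√T = -1.554815 − 0.148605 = -1.703420
e^{−rT} = 0.946423
e^{−qT} = 0.915503
N(−d₁) = 0.940005,  N(−d₂) = 0.955755
Put price V = K·e^{−rT}·N(−d₂) − S·e^{−qT}·N(−d₁) = 39.347885 − 30.378366 = 8.969519
ρ = −K·T·e^{−rT}·N(−d₂) = -69.893648

price = 8.969519
ρ = -69.893648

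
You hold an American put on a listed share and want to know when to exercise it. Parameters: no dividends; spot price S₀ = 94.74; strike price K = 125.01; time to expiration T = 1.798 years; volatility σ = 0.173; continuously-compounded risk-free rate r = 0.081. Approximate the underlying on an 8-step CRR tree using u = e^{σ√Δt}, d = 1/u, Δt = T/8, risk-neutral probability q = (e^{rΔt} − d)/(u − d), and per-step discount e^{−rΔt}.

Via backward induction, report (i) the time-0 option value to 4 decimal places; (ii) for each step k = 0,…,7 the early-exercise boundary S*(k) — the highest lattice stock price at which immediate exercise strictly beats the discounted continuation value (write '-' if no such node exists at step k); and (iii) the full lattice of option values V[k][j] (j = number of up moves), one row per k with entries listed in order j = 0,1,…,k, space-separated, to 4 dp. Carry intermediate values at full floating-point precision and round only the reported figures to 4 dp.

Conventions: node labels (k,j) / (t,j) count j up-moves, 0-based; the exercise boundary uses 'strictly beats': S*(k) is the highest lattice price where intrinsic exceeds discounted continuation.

price = 30.2700
boundary = 94.7400 102.8377 111.6275 102.8377 111.6275 102.8377 111.6275 102.8377
tree:
30.2700
37.7300 22.1723
44.6027 30.2700 13.3825
50.9341 37.7300 22.1723 7.2039
56.7670 44.6027 30.2700 13.3825 3.1586
62.1406 50.9341 37.7300 22.1723 6.6209 0.8645
67.0911 56.7670 44.6027 30.2700 13.3825 2.1546 0.0000
71.6518 62.1406 50.9341 37.7300 22.1723 5.3697 0.0000 0.0000
75.8533 67.0911 56.7670 44.6027 30.2700 13.3825 0.0000 0.0000 0.0000

params: Δt=0.22475 u=1.08547 d=0.92126 q=0.59138 e^(-rΔt)=0.98196
t_8 payoffs: 75.8533 67.0911 56.7670 44.6027 30.2700 13.3825 0.0000 0.0000 0.0000
t_7: node(7,0) S=53.3582 payoff=71.6518 vs cont=69.3966 → 71.6518 [stop]  node(7,1) S=62.8694 payoff=62.1406 vs cont=59.8855 → 62.1406 [stop]  node(7,2) S=74.0759 payoff=50.9341 vs cont=48.6789 → 50.9341 [stop]  node(7,3) S=87.2800 payoff=37.7300 vs cont=35.4749 → 37.7300 [stop]  node(7,4) S=102.8377 payoff=22.1723 vs cont=19.9171 → 22.1723 [stop]  node(7,5) S=121.1686 payoff=3.8414 vs cont=5.3697 → 5.3697 [wait]  node(7,6) S=142.7670 payoff=0.0000 vs cont=0.0000 → 0.0000 [wait]  node(7,7) S=168.2153 payoff=0.0000 vs cont=0.0000 → 0.0000 [wait]  ⇒ S*(7)=102.8377
t_6: node(6,0) S=57.9189 payoff=67.0911 vs cont=64.8359 → 67.0911 [stop]  node(6,1) S=68.2430 payoff=56.7670 vs cont=54.5119 → 56.7670 [stop]  node(6,2) S=80.4073 payoff=44.6027 vs cont=42.3475 → 44.6027 [stop]  node(6,3) S=94.7400 payoff=30.2700 vs cont=28.0148 → 30.2700 [stop]  node(6,4) S=111.6275 payoff=13.3825 vs cont=12.0148 → 13.3825 [stop]  node(6,5) S=131.5252 payoff=0.0000 vs cont=2.1546 → 2.1546 [wait]  node(6,6) S=154.9697 payoff=0.0000 vs cont=0.0000 → 0.0000 [wait]  ⇒ S*(6)=111.6275
t_5: node(5,0) S=62.8694 payoff=62.1406 vs cont=59.8855 → 62.1406 [stop]  node(5,1) S=74.0759 payoff=50.9341 vs cont=48.6789 → 50.9341 [stop]  node(5,2) S=87.2800 payoff=37.7300 vs cont=35.4749 → 37.7300 [stop]  node(5,3) S=102.8377 payoff=22.1723 vs cont=19.9171 → 22.1723 [stop]  node(5,4) S=121.1686 payoff=3.8414 vs cont=6.6209 → 6.6209 [wait]  node(5,5) S=142.7670 payoff=0.0000 vs cont=0.8645 → 0.8645 [wait]  ⇒ S*(5)=102.8377
t_4: node(4,0) S=68.2430 payoff=56.7670 vs cont=54.5119 → 56.7670 [stop]  node(4,1) S=80.4073 payoff=44.6027 vs cont=42.3475 → 44.6027 [stop]  node(4,2) S=94.7400 payoff=30.2700 vs cont=28.0148 → 30.2700 [stop]  node(4,3) S=111.6275 payoff=13.3825 vs cont=12.7414 → 13.3825 [stop]  node(4,4) S=131.5252 payoff=0.0000 vs cont=3.1586 → 3.1586 [wait]  ⇒ S*(4)=111.6275
t_3: node(3,0) S=74.0759 payoff=50.9341 vs cont=48.6789 → 50.9341 [stop]  node(3,1) S=87.2800 payoff=37.7300 vs cont=35.4749 → 37.7300 [stop]  node(3,2) S=102.8377 payoff=22.1723 vs cont=19.9171 → 22.1723 [stop]  node(3,3) S=121.1686 payoff=3.8414 vs cont=7.2039 → 7.2039 [wait]  ⇒ S*(3)=102.8377
t_2: node(2,0) S=80.4073 payoff=44.6027 vs cont=42.3475 → 44.6027 [stop]  node(2,1) S=94.7400 payoff=30.2700 vs cont=28.0148 → 30.2700 [stop]  node(2,2) S=111.6275 payoff=13.3825 vs cont=13.0800 → 13.3825 [stop]  ⇒ S*(2)=111.6275
t_1: node(1,0) S=87.2800 payoff=37.7300 vs cont=35.4749 → 37.7300 [stop]  node(1,1) S=102.8377 payoff=22.1723 vs cont=19.9171 → 22.1723 [stop]  ⇒ S*(1)=102.8377
t_0: node(0,0) S=94.7400 payoff=30.2700 vs cont=28.0148 → 30.2700 [stop]  ⇒ S*(0)=94.7400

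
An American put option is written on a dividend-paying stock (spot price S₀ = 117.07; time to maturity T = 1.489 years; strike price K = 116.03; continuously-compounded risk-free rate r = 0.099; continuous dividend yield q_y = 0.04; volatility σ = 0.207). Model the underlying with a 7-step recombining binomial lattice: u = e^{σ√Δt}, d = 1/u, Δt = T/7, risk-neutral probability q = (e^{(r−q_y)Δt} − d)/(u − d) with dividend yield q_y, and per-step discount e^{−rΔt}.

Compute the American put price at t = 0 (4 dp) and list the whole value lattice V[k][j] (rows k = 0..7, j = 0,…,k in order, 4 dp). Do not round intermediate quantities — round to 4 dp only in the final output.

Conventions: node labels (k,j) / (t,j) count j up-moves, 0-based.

price = 7.6392
tree:
7.6392
12.3442 3.9664
19.3089 6.9479 1.6045
28.1158 11.8051 3.1194 0.3884
36.1208 19.3089 5.9325 0.8665 0.0000
43.3969 28.1158 10.9449 1.9330 0.0000 0.0000
50.0105 36.1208 19.3089 4.3122 0.0000 0.0000 0.0000
56.0219 43.3969 28.1158 9.6198 0.0000 0.0000 0.0000 0.0000

Δt=0.21271, u=1.10018, d=0.90895, q=0.54219, disc=e^(-rΔt)=0.97916
k=7 terminal: V=max(K-S,0) → 56.0219 43.3969 28.1158 9.6198 0.0000 0.0000 0.0000 0.0000
k=6: j=0 S=66.0195 intr=50.0105 cont=48.1520 V=50.0105[EX]; j=1 S=79.9092 intr=36.1208 cont=34.3800 V=36.1208[EX]; j=2 S=96.7211 intr=19.3089 cont=17.7105 V=19.3089[EX]; j=3 S=117.0700 intr=0.0000 cont=4.3122 V=4.3122[hold]; j=4 S=141.7001 intr=0.0000 cont=0.0000 V=0.0000[hold]; j=5 S=171.5121 intr=0.0000 cont=0.0000 V=0.0000[hold]; j=6 S=207.5961 intr=0.0000 cont=0.0000 V=0.0000[hold]
k=5: j=0 S=72.6331 intr=43.3969 cont=41.5944 V=43.3969[EX]; j=1 S=87.9142 intr=28.1158 cont=26.4428 V=28.1158[EX]; j=2 S=106.4102 intr=9.6198 cont=10.9449 V=10.9449[hold]; j=3 S=128.7976 intr=0.0000 cont=1.9330 V=1.9330[hold]; j=4 S=155.8951 intr=0.0000 cont=0.0000 V=0.0000[hold]; j=5 S=188.6935 intr=0.0000 cont=0.0000 V=0.0000[hold]
k=4: j=0 S=79.9092 intr=36.1208 cont=34.3800 V=36.1208[EX]; j=1 S=96.7211 intr=19.3089 cont=18.4140 V=19.3089[EX]; j=2 S=117.0700 intr=0.0000 cont=5.9325 V=5.9325[hold]; j=3 S=141.7001 intr=0.0000 cont=0.8665 V=0.8665[hold]; j=4 S=171.5121 intr=0.0000 cont=0.0000 V=0.0000[hold]
k=3: j=0 S=87.9142 intr=28.1158 cont=26.4428 V=28.1158[EX]; j=1 S=106.4102 intr=9.6198 cont=11.8051 V=11.8051[hold]; j=2 S=128.7976 intr=0.0000 cont=3.1194 V=3.1194[hold]; j=3 S=155.8951 intr=0.0000 cont=0.3884 V=0.3884[hold]
k=2: j=0 S=96.7211 intr=19.3089 cont=18.8707 V=19.3089[EX]; j=1 S=117.0700 intr=0.0000 cont=6.9479 V=6.9479[hold]; j=2 S=141.7001 intr=0.0000 cont=1.6045 V=1.6045[hold]
k=1: j=0 S=106.4102 intr=9.6198 cont=12.3442 V=12.3442[hold]; j=1 S=128.7976 intr=0.0000 cont=3.9664 V=3.9664[hold]
k=0: j=0 S=117.0700 intr=0.0000 cont=7.6392 V=7.6392[hold]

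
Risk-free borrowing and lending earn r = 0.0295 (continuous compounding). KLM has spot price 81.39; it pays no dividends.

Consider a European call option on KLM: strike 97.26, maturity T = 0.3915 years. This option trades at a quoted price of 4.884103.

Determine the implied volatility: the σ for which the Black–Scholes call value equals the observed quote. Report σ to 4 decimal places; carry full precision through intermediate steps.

At σ = 0.4849 the Black–Scholes value reproduces the quote:
σ√T = 0.4849·√0.3915 = 0.303402
d₁ = (ln(S/K) + (r+σ²/2)T) / (σ√T) = (ln(81.39/97.26) + (0.0295+0.4849²/2)·0.3915) / 0.303402 = (-0.178135 + 0.057576) / 0.303402 = -0.397360
d₂ = d₁ − σ√T = -0.397360 − 0.303402 = -0.700762
e^{−rT} = 0.988517
N(d₁) = 0.345551,  N(d₂) = 0.241726
V = S·N(d₁) − K·e^{−rT}·N(d₂) = 28.124385 − 23.240282 = 4.884103 (the observed quote) — the price is monotone increasing in volatility, hence this σ is the only solution

sigma = 0.4849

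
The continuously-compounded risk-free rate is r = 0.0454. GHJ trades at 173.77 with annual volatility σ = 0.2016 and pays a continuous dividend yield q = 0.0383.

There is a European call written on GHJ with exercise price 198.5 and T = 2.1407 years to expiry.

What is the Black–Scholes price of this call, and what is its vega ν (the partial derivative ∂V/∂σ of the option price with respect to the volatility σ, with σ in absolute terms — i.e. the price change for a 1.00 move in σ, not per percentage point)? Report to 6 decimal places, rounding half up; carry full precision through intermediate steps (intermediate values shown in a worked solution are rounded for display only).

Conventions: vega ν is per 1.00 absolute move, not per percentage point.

σ√T = 0.2016·√2.1407 = 0.294964
d₁ = (ln(S/K) + (r−q+σ²/2)T) / (σ√T) = (ln(173.77/198.5) + (0.0454−0.0383+0.2016²/2)·2.1407) / 0.294964 = (-0.133057 + 0.058701) / 0.294964 = -0.252085
d₂ = d₁ − σ√T = -0.252085 − 0.294964 = -0.547048
e^{−rT} = 0.907386
e^{−qT} = 0.921282
N(d₁) = 0.400488,  N(d₂) = 0.292173
Call price V = S·e^{−qT}·N(d₁) − K·e^{−rT}·N(d₂) = 64.114587 − 52.625010 = 11.489577
φ(d₁) = (1/√(2π))·e^{−d₁²/2} = 0.386466
ν = S·e^{−qT}·φ(d₁)·√T = 90.522493

price = 11.489577
ν = 90.522493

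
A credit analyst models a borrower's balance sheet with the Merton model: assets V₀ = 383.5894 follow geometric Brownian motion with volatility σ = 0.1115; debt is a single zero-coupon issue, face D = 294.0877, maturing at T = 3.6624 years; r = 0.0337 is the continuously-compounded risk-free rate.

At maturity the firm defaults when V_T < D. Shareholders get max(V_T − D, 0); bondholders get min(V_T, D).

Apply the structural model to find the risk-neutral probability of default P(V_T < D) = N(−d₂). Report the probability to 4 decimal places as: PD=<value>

With assets at 383.5894 and a single debt payment of 294.0877 at 3.6624 years:
d₁ = [ln(V₀/D) + (r + σ²/2)T] / (σ√T)
   = [ln(383.5894/294.0877) + (0.0337 + 0.5·0.1115²)·3.6624] / (0.1115·√3.6624)
   = [0.265695 + 0.146189] / 0.213382 = 1.930264
d₂ = d₁ − σ√T = 1.930264 − 0.213382 = 1.716882
risk-neutral PD = N(−d₂) = N(-1.716882) = 0.043000

PD=0.0430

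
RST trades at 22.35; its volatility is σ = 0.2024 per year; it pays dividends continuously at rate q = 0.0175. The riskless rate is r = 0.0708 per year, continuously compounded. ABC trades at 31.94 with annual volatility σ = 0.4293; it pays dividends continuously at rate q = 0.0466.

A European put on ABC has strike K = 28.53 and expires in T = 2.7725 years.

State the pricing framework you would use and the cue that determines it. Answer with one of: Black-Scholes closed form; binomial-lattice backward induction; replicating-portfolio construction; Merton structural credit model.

framework: Black-Scholes closed form

Key observation: with ABC following a GBM at constant σ and r, the European put struck at 28.53 prices in closed form — nothing here needs a stepwise model or a balance sheet.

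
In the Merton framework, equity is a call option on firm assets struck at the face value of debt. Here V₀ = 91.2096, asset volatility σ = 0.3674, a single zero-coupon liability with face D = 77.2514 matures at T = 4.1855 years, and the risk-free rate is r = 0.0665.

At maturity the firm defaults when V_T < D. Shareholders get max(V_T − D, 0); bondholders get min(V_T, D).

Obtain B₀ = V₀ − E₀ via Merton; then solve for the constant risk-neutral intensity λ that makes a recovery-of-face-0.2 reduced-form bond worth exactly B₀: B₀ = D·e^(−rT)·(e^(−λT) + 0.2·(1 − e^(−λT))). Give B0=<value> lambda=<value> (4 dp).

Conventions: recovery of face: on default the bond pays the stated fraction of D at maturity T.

B0=49.4384 lambda=0.0513

With assets at 91.2096 and a single debt payment of 77.2514 at 4.1855 years:
d₁ = [ln(V₀/D) + (r + σ²/2)T] / (σ√T)
   = [ln(91.2096/77.2514) + (0.0665 + 0.5·0.3674²)·4.1855] / (0.3674·√4.1855)
   = [0.166095 + 0.560821] / 0.751645 = 0.967100
d₂ = d₁ − σ√T = 0.967100 − 0.751645 = 0.215455
N(d₁) = 0.833253,  N(d₂) = 0.585294,  e^(−rT) = 0.757043
E₀ = V₀·N(d₁) − D·e^(−rT)·N(d₂)
   = 91.2096·0.833253 − 77.2514·0.757043·0.585294 = 41.771175
B₀ = V₀ − E₀ = 91.2096 − 41.771175 = 49.438425
e^(−λT) = (B₀·e^(rT)/D − 0.2)/(1 − 0.2) = (49.4384·1.320930/77.2514 − 0.2)/0.8 = 0.80669035
λ = −ln(0.80669035)/4.1855 = 0.051324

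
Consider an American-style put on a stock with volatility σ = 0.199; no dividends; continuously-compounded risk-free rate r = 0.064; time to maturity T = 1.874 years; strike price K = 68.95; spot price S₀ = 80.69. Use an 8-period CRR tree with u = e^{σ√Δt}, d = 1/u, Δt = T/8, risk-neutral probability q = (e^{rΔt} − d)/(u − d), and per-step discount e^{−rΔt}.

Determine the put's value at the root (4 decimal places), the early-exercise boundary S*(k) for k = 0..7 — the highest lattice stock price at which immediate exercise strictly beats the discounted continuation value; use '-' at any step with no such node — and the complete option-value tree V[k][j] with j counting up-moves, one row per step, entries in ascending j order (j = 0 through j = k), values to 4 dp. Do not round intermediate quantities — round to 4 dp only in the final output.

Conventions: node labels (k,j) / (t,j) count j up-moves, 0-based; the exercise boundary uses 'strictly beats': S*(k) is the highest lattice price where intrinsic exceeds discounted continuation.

Δt=0.23425, u=1.10111, d=0.90818, q=0.55423, disc=e^(-rΔt)=0.98512
k=8 terminal: V=max(K-S,0) → 31.6088 23.6763 14.0587 2.3979 0.0000 0.0000 0.0000 0.0000 0.0000
k=7: j=0 S=41.1166 intr=27.8334 cont=26.8074 V=27.8334[EX]; j=1 S=49.8511 intr=19.0989 cont=18.0729 V=19.0989[EX]; j=2 S=60.4412 intr=8.5088 cont=7.4829 V=8.5088[EX]; j=3 S=73.2809 intr=0.0000 cont=1.0530 V=1.0530[hold]; j=4 S=88.8482 intr=0.0000 cont=0.0000 V=0.0000[hold]; j=5 S=107.7226 intr=0.0000 cont=0.0000 V=0.0000[hold]; j=6 S=130.6064 intr=0.0000 cont=0.0000 V=0.0000[hold]; j=7 S=158.3516 intr=0.0000 cont=0.0000 V=0.0000[hold]  S*(7)=60.4412
k=6: j=0 S=45.2737 intr=23.6763 cont=22.6503 V=23.6763[EX]; j=1 S=54.8913 intr=14.0587 cont=13.0327 V=14.0587[EX]; j=2 S=66.5521 intr=2.3979 cont=4.3114 V=4.3114[hold]; j=3 S=80.6900 intr=0.0000 cont=0.4624 V=0.4624[hold]; j=4 S=97.8313 intr=0.0000 cont=0.0000 V=0.0000[hold]; j=5 S=118.6139 intr=0.0000 cont=0.0000 V=0.0000[hold]; j=6 S=143.8115 intr=0.0000 cont=0.0000 V=0.0000[hold]  S*(6)=54.8913
k=5: j=0 S=49.8511 intr=19.0989 cont=18.0729 V=19.0989[EX]; j=1 S=60.4412 intr=8.5088 cont=8.5276 V=8.5276[hold]; j=2 S=73.2809 intr=0.0000 cont=2.1458 V=2.1458[hold]; j=3 S=88.8482 intr=0.0000 cont=0.2031 V=0.2031[hold]; j=4 S=107.7226 intr=0.0000 cont=0.0000 V=0.0000[hold]; j=5 S=130.6064 intr=0.0000 cont=0.0000 V=0.0000[hold]  S*(5)=49.8511
k=4: j=0 S=54.8913 intr=14.0587 cont=13.0429 V=14.0587[EX]; j=1 S=66.5521 intr=2.3979 cont=4.9163 V=4.9163[hold]; j=2 S=80.6900 intr=0.0000 cont=1.0531 V=1.0531[hold]; j=3 S=97.8313 intr=0.0000 cont=0.0892 V=0.0892[hold]; j=4 S=118.6139 intr=0.0000 cont=0.0000 V=0.0000[hold]  S*(4)=54.8913
k=3: j=0 S=60.4412 intr=8.5088 cont=8.8579 V=8.8579[hold]; j=1 S=73.2809 intr=0.0000 cont=2.7339 V=2.7339[hold]; j=2 S=88.8482 intr=0.0000 cont=0.5112 V=0.5112[hold]; j=3 S=107.7226 intr=0.0000 cont=0.0392 V=0.0392[hold]  S*(3)=-
k=2: j=0 S=66.5521 intr=2.3979 cont=5.3825 V=5.3825[hold]; j=1 S=80.6900 intr=0.0000 cont=1.4796 V=1.4796[hold]; j=2 S=97.8313 intr=0.0000 cont=0.2458 V=0.2458[hold]  S*(2)=-
k=1: j=0 S=73.2809 intr=0.0000 cont=3.1715 V=3.1715[hold]; j=1 S=88.8482 intr=0.0000 cont=0.7840 V=0.7840[hold]  S*(1)=-
k=0: j=0 S=80.6900 intr=0.0000 cont=1.8208 V=1.8208[hold]  S*(0)=-

price = 1.8208
boundary = - - - - 54.8913 49.8511 54.8913 60.4412
tree:
1.8208
3.1715 0.7840
5.3825 1.4796 0.2458
8.8579 2.7339 0.5112 0.0392
14.0587 4.9163 1.0531 0.0892 0.0000
19.0989 8.5276 2.1458 0.2031 0.0000 0.0000
23.6763 14.0587 4.3114 0.4624 0.0000 0.0000 0.0000
27.8334 19.0989 8.5088 1.0530 0.0000 0.0000 0.0000 0.0000
31.6088 23.6763 14.0587 2.3979 0.0000 0.0000 0.0000 0.0000 0.0000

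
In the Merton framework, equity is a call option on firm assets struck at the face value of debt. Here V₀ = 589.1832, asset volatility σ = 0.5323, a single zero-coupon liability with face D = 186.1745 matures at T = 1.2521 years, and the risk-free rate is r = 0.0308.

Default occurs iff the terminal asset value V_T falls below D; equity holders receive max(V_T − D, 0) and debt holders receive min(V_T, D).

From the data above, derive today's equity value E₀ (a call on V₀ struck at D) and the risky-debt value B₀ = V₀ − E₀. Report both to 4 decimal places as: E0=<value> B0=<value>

E0=411.6431 B0=177.5401

With assets at 589.1832 and a single debt payment of 186.1745 at 1.2521 years:
d₁ = [ln(V₀/D) + (r + σ²/2)T] / (σ√T)
   = [ln(589.1832/186.1745) + (0.0308 + 0.5·0.5323²)·1.2521] / (0.5323·√1.2521)
   = [1.152053 + 0.215952] / 0.595629 = 2.296739
d₂ = d₁ − σ√T = 2.296739 − 0.595629 = 1.701109
N(d₁) = 0.989183,  N(d₂) = 0.955539,  e^(−rT) = 0.962169
E₀ = V₀·N(d₁) − D·e^(−rT)·N(d₂)
   = 589.1832·0.989183 − 186.1745·0.962169·0.955539 = 411.643080
B₀ = V₀ − E₀ = 589.1832 − 411.643080 = 177.540120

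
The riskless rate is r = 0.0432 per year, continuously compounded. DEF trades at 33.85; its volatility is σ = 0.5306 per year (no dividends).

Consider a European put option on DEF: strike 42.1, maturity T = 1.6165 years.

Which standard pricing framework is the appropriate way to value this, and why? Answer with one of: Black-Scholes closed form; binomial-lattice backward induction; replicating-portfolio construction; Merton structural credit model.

framework: Black-Scholes closed form

Key observation: a European-exercise option on DEF struck at 42.1 — a GBM underlying with constant parameters — admits an analytic price: the data contain no early exercise, no discrete tree, no debt structure.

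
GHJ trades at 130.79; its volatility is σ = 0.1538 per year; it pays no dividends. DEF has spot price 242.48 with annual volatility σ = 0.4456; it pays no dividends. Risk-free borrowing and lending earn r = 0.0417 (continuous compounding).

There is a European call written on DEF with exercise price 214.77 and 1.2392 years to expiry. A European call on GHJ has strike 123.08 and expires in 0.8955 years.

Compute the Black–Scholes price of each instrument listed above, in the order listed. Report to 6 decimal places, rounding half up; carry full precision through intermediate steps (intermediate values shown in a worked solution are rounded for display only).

price(DEF call K=214.77) = 65.558803
price(GHJ call K=123.08) = 14.922713

[DEF call K=214.77]
σ√T = 0.4456·√1.2392 = 0.496039
d₁ = (ln(S/K) + (r+σ²/2)T) / (σ√T) = (ln(242.48/214.77) + (0.0417+0.4456²/2)·1.2392) / 0.496039 = (0.121352 + 0.174702) / 0.496039 = 0.596835
d₂ = d₁ − σ√T = 0.596835 − 0.496039 = 0.100796
e^{−rT} = 0.949638
N(d₁) = 0.724691,  N(d₂) = 0.540144
price = S·N(d₁) − K·e^{−rT}·N(d₂) = 175.723143 − 110.164339 = 65.558803
[GHJ call K=123.08]
σ√T = 0.1538·√0.8955 = 0.145542
d₁ = (ln(S/K) + (r+σ²/2)T) / (σ√T) = (ln(130.79/123.08) + (0.0417+0.1538²/2)·0.8955) / 0.145542 = (0.060758 + 0.047934) / 0.145542 = 0.746808
d₂ = d₁ − σ√T = 0.746808 − 0.145542 = 0.601265
e^{−rT} = 0.963346
N(d₁) = 0.772410,  N(d₂) = 0.726168
price = S·N(d₁) − K·e^{−rT}·N(d₂) = 101.023520 − 86.100806 = 14.922713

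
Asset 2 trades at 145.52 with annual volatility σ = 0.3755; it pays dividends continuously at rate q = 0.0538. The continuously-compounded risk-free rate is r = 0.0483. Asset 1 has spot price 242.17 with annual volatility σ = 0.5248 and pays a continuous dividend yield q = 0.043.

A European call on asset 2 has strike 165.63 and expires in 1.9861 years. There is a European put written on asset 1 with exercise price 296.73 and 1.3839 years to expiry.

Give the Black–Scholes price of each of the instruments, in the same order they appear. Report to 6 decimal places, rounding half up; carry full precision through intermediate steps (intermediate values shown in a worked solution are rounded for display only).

[asset 2 call K=165.63]
σ√T = 0.3755·√1.9861 = 0.529189
d₁ = (ln(S/K) + (r−q+σ²/2)T) / (σ√T) = (ln(145.52/165.63) + (0.0483−0.0538+0.3755²/2)·1.9861) / 0.529189 = (-0.129443 + 0.129097) / 0.529189 = -0.000654
d₂ = d₁ − σ√T = -0.000654 − 0.529189 = -0.529843
e^{−rT} = 0.908529
e^{−qT} = 0.898659
N(d₁) = 0.499739,  N(d₂) = 0.298111
price = S·e^{−qT}·N(d₁) − K·e^{−rT}·N(d₂) = 65.352272 − 44.859562 = 20.492710
[asset 1 put K=296.73]
σ√T = 0.5248·√1.3839 = 0.617371
d₁ = (ln(S/K) + (r−q+σ²/2)T) / (σ√T) = (ln(242.17/296.73) + (0.0483−0.043+0.5248²/2)·1.3839) / 0.617371 = (-0.203183 + 0.197908) / 0.617371 = -0.008544
d₂ = d₁ − σ√T = -0.008544 − 0.617371 = -0.625915
e^{−rT} = 0.935343
e^{−qT} = 0.942228
N(−d₁) = 0.503408,  N(−d₂) = 0.734314
price = K·e^{−rT}·N(−d₂) − S·e^{−qT}·N(−d₁) = 203.804744 − 114.867429 = 88.937315

price(asset 2 call K=165.63) = 20.492710
price(asset 1 put K=296.73) = 88.937315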